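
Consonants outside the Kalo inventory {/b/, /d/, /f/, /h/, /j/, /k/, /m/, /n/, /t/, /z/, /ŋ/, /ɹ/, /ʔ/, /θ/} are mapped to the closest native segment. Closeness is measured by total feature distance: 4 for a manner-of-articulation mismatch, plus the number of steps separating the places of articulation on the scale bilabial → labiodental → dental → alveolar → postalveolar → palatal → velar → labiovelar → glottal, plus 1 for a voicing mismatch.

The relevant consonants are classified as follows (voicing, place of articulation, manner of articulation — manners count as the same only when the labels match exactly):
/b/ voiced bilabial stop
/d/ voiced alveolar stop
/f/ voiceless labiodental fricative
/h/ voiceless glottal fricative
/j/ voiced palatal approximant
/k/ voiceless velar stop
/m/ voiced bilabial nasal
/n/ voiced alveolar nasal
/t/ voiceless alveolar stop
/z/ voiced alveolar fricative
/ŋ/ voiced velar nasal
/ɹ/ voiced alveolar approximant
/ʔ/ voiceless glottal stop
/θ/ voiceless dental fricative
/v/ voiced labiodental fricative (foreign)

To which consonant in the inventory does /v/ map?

/f/ is closest: same manner (fricative), place distance 0 (labiodental→labiodental), voicing differs (+1); total 1. Next closest is /z/ at distance 2.

f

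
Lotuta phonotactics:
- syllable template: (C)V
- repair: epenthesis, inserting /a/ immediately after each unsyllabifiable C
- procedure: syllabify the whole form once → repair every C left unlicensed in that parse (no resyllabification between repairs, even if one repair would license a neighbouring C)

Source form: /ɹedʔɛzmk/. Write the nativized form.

ɹedaʔɛzamaka

Syllabifying with onset maximization leaves /d/, /z/, /m/, /k/ stranded (no codas are permitted; onsets are limited to one consonant).
Each unlicensed consonant becomes the onset of a new syllable: /d/ → /da/, /z/ → /za/, /m/ → /ma/, /k/ → /ka/.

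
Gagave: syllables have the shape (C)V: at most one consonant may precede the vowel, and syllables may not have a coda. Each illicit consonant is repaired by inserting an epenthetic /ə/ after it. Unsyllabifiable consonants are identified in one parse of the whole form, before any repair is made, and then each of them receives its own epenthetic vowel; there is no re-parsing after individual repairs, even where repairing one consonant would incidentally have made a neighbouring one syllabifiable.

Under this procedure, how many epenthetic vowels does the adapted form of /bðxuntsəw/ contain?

The unsyllabifiable consonants are /b/, /ð/, /n/, /t/, /w/; each receives one epenthetic vowel.

5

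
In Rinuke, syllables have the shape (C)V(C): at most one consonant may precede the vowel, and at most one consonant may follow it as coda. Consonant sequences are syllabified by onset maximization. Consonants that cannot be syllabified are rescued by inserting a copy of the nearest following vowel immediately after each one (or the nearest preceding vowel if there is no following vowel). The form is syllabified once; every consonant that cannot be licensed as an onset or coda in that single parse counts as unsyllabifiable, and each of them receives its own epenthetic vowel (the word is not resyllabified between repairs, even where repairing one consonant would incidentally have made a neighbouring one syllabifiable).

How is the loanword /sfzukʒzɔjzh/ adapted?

sufuzukʒɔzɔjzɔhɔ

Syllabifying with onset maximization leaves /s/, /f/, /ʒ/, /z/, /h/ stranded (at most one coda consonant is licensed; onsets are limited to one consonant).
Epenthesis after each stranded consonant: /s/ → /su/, /f/ → /fu/, /ʒ/ → /ʒɔ/, /z/ → /zɔ/, /h/ → /hɔ/.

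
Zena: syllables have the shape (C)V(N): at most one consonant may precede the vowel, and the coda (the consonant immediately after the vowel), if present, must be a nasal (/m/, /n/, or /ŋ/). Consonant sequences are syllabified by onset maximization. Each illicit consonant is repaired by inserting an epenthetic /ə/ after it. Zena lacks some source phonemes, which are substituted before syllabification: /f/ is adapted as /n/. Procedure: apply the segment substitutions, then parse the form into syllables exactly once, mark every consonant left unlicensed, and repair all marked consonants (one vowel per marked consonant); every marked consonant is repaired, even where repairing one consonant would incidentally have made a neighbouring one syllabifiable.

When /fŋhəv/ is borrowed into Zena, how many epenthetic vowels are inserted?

3

After substitution the input is /nŋhəv/.
The unsyllabifiable consonants are /n/, /ŋ/, /v/; each receives one epenthetic vowel.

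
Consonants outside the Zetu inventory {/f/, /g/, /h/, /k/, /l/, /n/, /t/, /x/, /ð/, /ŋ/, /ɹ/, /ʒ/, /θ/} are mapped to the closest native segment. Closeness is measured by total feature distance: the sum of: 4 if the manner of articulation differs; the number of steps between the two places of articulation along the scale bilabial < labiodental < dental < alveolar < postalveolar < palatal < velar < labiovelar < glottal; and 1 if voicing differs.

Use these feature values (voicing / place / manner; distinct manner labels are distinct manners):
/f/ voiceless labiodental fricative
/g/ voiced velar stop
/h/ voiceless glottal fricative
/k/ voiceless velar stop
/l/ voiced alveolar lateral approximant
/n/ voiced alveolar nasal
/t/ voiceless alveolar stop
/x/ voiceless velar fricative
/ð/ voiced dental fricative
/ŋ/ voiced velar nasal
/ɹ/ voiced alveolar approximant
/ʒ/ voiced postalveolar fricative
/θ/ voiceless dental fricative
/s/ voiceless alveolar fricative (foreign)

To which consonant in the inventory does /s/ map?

/θ/ is closest: same manner (fricative), place distance 1 (alveolar→dental), same voicing; total 1. Next closest is /f/ at distance 2.

θ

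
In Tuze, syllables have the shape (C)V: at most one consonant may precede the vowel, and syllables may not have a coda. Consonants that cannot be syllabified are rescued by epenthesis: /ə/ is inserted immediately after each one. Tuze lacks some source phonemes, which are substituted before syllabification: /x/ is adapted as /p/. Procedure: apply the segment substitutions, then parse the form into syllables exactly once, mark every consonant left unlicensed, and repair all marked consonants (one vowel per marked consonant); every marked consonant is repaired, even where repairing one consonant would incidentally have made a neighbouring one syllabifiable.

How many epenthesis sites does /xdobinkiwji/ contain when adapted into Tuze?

After substitution the input is /pdobinkiwji/.
The unsyllabifiable consonants are /p/, /n/, /w/; each receives one epenthetic vowel.

3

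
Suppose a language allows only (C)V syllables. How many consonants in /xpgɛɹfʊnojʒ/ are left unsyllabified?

5

Syllabifying with onset maximization leaves /x/, /p/, /ɹ/, /j/, /ʒ/ stranded (no codas are permitted; onsets are limited to one consonant).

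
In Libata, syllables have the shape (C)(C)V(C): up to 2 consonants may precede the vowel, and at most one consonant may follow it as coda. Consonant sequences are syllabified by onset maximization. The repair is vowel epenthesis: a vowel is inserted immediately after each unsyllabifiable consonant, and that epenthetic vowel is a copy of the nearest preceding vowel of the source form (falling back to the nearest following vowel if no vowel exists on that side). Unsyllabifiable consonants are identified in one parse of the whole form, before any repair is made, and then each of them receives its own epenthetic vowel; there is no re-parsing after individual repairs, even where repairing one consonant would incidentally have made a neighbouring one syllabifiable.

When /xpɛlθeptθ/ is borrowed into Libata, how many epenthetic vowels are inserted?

The unsyllabifiable consonants are /t/, /θ/; each receives one epenthetic vowel.

2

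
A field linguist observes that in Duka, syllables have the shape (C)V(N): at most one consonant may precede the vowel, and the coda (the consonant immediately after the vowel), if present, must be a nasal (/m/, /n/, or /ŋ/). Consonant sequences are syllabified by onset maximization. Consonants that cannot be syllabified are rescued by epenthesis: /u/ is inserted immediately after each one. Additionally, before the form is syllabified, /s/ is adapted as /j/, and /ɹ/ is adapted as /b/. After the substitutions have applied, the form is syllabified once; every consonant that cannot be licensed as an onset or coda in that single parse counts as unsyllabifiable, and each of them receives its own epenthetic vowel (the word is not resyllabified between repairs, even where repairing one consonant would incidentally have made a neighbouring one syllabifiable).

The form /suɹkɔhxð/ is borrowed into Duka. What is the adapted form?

jubukɔhuxuðu

Substitution: /s/ → /j/, /ɹ/ → /b/, giving /jubkɔhxð/.
Under (C)V(N), the unsyllabifiable consonants are /b/, /h/, /x/, /ð/ (only a nasal (/m/, /n/, or /ŋ/) is licensed in coda position; onsets are limited to one consonant).
Epenthesis after each stranded consonant: /b/ → /bu/, /h/ → /hu/, /x/ → /xu/, /ð/ → /ðu/.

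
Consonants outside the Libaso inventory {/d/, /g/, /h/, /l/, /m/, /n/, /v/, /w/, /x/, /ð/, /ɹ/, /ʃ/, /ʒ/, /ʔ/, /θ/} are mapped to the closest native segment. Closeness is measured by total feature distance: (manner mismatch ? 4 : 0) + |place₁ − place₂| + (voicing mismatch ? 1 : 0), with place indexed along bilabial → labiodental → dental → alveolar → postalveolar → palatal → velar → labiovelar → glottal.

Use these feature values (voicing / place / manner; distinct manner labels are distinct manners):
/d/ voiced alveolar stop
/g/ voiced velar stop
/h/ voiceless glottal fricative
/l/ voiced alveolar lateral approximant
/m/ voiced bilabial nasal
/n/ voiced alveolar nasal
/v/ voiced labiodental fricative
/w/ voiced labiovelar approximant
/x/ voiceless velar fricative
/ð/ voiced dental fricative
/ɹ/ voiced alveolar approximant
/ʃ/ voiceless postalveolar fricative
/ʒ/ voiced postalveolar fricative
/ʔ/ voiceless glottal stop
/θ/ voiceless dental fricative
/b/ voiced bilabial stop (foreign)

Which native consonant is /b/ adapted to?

d

/d/ is closest: same manner (stop), place distance 3 (bilabial→alveolar), same voicing; total 3. Next closest is /m/ at distance 4.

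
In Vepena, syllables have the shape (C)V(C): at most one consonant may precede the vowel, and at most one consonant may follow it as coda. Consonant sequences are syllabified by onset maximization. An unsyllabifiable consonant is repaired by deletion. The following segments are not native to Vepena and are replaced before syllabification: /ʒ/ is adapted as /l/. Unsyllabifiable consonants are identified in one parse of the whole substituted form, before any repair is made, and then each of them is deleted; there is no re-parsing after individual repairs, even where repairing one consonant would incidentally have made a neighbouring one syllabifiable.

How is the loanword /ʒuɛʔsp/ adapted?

luɛʔ

Substitution: /ʒ/ → /l/, giving /luɛʔsp/.
Syllabifying with onset maximization leaves /s/, /p/ stranded (at most one coda consonant is licensed; onsets are limited to one consonant).
Each unlicensed consonant is deleted: /s/, /p/.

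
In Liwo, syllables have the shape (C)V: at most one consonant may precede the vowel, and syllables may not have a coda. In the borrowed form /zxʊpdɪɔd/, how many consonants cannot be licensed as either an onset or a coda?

Syllabifying with onset maximization leaves /z/, /p/, /d/ stranded (no codas are permitted; onsets are limited to one consonant).

3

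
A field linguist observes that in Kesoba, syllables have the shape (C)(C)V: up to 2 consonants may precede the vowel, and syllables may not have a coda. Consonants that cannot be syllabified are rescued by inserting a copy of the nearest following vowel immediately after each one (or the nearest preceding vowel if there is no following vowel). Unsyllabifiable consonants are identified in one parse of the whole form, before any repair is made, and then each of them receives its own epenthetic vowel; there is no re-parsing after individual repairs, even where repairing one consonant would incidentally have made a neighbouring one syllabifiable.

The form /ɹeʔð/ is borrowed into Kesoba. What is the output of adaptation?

ɹeʔeðe

The consonants /ʔ/, /ð/ cannot be parsed into a legal (C)(C)V syllable (no codas are permitted; onsets may contain at most 2 consonants).
Each unlicensed consonant becomes the onset of a new syllable: /ʔ/ → /ʔe/, /ð/ → /ðe/.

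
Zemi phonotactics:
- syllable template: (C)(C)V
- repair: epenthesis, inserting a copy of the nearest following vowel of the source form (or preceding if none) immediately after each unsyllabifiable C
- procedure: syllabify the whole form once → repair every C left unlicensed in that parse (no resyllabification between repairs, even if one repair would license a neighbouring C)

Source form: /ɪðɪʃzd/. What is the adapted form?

The consonants /ʃ/, /z/, /d/ cannot be parsed into a legal (C)(C)V syllable (no codas are permitted; onsets may contain at most 2 consonants).
Inserting the epenthetic vowel yields /ʃ/ → /ʃɪ/, /z/ → /zɪ/, /d/ → /dɪ/.

ɪðɪʃɪzɪdɪ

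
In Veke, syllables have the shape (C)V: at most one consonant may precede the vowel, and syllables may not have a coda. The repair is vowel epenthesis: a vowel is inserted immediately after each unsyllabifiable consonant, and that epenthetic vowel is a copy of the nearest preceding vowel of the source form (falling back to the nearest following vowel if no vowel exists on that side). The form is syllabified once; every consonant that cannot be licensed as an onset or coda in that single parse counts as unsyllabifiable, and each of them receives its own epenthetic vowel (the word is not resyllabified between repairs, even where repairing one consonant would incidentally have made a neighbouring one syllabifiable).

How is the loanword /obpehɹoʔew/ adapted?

The consonants /b/, /h/, /w/ cannot be parsed into a legal (C)V syllable (no codas are permitted; onsets are limited to one consonant).
Each unlicensed consonant becomes the onset of a new syllable: /b/ → /bo/, /h/ → /he/, /w/ → /we/.

obopeheɹoʔewe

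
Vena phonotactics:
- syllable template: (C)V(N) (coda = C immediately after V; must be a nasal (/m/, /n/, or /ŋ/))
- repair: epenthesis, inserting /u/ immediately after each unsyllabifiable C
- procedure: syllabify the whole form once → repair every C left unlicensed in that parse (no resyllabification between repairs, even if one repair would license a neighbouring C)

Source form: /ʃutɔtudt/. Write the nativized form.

Under (C)V(N), the unsyllabifiable consonants are /d/, /t/ (only a nasal (/m/, /n/, or /ŋ/) is licensed in coda position; onsets are limited to one consonant).
Epenthesis after each stranded consonant: /d/ → /du/, /t/ → /tu/.

ʃutɔtudutu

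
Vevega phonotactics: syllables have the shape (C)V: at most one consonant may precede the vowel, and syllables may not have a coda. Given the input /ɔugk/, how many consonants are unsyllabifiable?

2

The consonants /g/, /k/ cannot be parsed into a legal (C)V syllable (no codas are permitted; onsets are limited to one consonant).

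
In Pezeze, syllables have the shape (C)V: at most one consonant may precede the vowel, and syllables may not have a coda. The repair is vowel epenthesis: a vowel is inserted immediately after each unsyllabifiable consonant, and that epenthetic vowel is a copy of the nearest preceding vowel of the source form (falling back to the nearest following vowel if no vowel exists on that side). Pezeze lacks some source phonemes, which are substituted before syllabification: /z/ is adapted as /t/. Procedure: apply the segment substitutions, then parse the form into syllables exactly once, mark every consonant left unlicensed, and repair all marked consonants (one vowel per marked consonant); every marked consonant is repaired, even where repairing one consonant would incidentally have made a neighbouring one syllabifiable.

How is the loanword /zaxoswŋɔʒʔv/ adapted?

taxosowoŋɔʒɔʔɔvɔ

Substitution: /z/ → /t/, giving /taxoswŋɔʒʔv/.
Under (C)V, the unsyllabifiable consonants are /s/, /w/, /ʒ/, /ʔ/, /v/ (no codas are permitted; onsets are limited to one consonant).
Epenthesis after each stranded consonant: /s/ → /so/, /w/ → /wo/, /ʒ/ → /ʒɔ/, /ʔ/ → /ʔɔ/, /v/ → /vɔ/.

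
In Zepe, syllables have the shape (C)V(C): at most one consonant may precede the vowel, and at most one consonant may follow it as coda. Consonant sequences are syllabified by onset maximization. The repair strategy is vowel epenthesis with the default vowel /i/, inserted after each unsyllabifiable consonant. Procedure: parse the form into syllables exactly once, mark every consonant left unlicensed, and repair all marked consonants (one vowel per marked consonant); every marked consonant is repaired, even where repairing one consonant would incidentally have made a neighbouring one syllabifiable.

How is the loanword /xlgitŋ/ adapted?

xiligitŋi

Under (C)V(C), the unsyllabifiable consonants are /x/, /l/, /ŋ/ (at most one coda consonant is licensed; onsets are limited to one consonant).
Inserting the epenthetic vowel yields /x/ → /xi/, /l/ → /li/, /ŋ/ → /ŋi/.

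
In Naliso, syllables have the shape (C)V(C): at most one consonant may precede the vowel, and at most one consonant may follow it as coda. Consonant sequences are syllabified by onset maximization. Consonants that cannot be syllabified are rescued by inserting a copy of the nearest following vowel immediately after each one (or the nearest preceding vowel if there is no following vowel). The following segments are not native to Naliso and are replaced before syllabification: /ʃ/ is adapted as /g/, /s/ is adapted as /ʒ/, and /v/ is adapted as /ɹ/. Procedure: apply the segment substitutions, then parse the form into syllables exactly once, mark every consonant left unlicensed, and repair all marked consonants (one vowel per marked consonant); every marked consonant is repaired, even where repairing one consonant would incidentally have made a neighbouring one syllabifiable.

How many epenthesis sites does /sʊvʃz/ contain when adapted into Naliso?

2

After substitution the input is /ʒʊɹgz/.
The unsyllabifiable consonants are /g/, /z/; each receives one epenthetic vowel.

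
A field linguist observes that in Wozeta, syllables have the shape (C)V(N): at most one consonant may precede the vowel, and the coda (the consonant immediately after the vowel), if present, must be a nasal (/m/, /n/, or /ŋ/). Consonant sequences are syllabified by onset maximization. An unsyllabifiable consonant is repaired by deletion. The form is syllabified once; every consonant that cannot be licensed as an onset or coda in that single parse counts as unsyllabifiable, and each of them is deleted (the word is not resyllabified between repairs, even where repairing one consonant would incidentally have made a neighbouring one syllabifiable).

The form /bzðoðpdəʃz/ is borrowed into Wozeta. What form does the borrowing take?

Syllabifying with onset maximization leaves /b/, /z/, /ð/, /p/, /ʃ/, /z/ stranded (only a nasal (/m/, /n/, or /ŋ/) is licensed in coda position; onsets are limited to one consonant).
Deletion applies to /b/, /z/, /ð/, /p/, /ʃ/, /z/.

ðodə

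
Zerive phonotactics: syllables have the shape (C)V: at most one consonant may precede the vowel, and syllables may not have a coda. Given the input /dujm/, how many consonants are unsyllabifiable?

2

Under (C)V, the unsyllabifiable consonants are /j/, /m/ (no codas are permitted; onsets are limited to one consonant).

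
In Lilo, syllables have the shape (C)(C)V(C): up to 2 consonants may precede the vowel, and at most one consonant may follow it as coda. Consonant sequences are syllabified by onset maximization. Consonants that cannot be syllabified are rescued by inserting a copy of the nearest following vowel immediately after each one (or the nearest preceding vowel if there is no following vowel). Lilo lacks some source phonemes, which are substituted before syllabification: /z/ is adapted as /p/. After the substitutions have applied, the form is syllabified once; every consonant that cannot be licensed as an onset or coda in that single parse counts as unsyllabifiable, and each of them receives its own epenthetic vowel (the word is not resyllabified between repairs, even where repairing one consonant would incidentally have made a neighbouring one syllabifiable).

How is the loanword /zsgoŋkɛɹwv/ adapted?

Substitution: /z/ → /p/, giving /psgoŋkɛɹwv/.
The consonants /p/, /w/, /v/ cannot be parsed into a legal (C)(C)V(C) syllable (at most one coda consonant is licensed; onsets may contain at most 2 consonants).
Each unlicensed consonant becomes the onset of a new syllable: /p/ → /po/, /w/ → /wɛ/, /v/ → /vɛ/.

posgoŋkɛɹwɛvɛ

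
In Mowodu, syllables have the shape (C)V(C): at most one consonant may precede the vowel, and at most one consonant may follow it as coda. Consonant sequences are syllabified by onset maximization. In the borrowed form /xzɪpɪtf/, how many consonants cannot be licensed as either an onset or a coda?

Syllabifying with onset maximization leaves /x/, /f/ stranded (at most one coda consonant is licensed; onsets are limited to one consonant).

2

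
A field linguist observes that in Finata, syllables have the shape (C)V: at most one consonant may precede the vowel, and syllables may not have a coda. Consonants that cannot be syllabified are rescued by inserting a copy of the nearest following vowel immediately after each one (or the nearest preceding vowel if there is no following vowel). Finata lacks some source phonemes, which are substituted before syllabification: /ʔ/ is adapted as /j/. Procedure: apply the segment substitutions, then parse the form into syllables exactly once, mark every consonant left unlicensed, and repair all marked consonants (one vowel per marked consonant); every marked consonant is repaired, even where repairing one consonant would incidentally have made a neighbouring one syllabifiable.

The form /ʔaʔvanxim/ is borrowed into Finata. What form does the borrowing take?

jajavaniximi

Substitution: /ʔ/ → /j/, giving /jajvanxim/.
The consonants /j/, /n/, /m/ cannot be parsed into a legal (C)V syllable (no codas are permitted; onsets are limited to one consonant).
Epenthesis after each stranded consonant: /j/ → /ja/, /n/ → /ni/, /m/ → /mi/.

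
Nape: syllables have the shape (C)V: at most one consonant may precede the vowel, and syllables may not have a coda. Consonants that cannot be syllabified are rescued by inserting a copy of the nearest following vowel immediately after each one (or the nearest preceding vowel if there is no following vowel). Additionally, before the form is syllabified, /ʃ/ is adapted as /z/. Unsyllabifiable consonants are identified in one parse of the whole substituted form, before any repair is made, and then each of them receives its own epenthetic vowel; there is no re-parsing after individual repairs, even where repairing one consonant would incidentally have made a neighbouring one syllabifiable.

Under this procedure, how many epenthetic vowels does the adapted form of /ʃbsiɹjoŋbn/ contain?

After substitution the input is /zbsiɹjoŋbn/.
The unsyllabifiable consonants are /z/, /b/, /ɹ/, /ŋ/, /b/, /n/; each receives one epenthetic vowel.

6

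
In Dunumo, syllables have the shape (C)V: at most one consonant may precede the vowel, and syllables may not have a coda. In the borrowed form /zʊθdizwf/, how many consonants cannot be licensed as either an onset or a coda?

4

Under (C)V, the unsyllabifiable consonants are /θ/, /z/, /w/, /f/ (no codas are permitted; onsets are limited to one consonant).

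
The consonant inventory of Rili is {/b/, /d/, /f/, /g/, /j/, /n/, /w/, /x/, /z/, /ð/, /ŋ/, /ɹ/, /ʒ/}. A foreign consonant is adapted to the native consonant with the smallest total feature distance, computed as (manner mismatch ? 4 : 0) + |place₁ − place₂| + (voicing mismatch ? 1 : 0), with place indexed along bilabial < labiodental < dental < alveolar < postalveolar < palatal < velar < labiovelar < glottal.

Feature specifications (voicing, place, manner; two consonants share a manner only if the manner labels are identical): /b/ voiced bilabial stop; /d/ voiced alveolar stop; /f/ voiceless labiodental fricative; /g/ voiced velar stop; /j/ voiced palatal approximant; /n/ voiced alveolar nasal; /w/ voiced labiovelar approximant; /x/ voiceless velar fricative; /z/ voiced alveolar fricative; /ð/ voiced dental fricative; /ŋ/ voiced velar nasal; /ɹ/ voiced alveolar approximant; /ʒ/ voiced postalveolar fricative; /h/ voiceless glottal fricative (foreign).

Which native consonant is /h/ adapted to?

/x/ is closest: same manner (fricative), place distance 2 (glottal→velar), same voicing; total 2. Next closest is /ʒ/ at distance 5.

x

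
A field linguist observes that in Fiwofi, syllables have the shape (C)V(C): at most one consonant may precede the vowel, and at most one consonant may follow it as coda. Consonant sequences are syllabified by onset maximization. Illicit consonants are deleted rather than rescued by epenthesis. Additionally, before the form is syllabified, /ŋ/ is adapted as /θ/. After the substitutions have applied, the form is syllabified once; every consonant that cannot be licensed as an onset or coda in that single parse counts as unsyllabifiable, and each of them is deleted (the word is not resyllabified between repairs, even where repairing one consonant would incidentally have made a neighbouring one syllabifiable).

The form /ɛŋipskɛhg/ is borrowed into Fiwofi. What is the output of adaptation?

Substitution: /ŋ/ → /θ/, giving /ɛθipskɛhg/.
Syllabifying with onset maximization leaves /s/, /g/ stranded (at most one coda consonant is licensed; onsets are limited to one consonant).
Each unlicensed consonant is deleted: /s/, /g/.

ɛθipkɛh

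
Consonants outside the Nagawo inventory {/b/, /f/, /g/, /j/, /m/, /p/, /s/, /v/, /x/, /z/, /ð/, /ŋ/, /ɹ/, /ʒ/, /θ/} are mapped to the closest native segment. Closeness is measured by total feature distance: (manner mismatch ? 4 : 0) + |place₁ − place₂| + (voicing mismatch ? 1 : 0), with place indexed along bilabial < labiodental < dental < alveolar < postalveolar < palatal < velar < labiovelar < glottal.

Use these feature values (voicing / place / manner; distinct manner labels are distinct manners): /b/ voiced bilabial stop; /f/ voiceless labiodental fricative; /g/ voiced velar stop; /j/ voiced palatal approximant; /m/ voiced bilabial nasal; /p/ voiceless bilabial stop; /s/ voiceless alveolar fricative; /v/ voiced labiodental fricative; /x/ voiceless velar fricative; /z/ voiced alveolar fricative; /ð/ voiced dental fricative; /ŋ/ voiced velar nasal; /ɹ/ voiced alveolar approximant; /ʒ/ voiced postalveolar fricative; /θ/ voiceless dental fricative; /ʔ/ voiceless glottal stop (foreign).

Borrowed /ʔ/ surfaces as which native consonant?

g

/g/ is closest: same manner (stop), place distance 2 (glottal→velar), voicing differs (+1); total 3. Next closest is /x/ at distance 6.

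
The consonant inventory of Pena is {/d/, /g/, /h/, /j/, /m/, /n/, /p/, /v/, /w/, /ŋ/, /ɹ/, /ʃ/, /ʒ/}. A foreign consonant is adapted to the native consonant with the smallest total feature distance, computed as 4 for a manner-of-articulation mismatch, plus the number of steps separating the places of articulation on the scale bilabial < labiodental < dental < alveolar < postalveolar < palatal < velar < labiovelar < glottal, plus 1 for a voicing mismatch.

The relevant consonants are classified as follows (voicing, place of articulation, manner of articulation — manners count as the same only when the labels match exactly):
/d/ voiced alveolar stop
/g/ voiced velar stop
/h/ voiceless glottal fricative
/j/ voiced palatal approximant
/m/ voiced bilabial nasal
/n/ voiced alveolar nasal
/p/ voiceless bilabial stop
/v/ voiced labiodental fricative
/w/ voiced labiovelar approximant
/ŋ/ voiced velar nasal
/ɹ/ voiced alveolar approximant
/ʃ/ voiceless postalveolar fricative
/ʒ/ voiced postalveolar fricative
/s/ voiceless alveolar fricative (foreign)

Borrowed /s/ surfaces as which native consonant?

ʃ

/ʃ/ is closest: same manner (fricative), place distance 1 (alveolar→postalveolar), same voicing; total 1. Next closest is /ʒ/ at distance 2.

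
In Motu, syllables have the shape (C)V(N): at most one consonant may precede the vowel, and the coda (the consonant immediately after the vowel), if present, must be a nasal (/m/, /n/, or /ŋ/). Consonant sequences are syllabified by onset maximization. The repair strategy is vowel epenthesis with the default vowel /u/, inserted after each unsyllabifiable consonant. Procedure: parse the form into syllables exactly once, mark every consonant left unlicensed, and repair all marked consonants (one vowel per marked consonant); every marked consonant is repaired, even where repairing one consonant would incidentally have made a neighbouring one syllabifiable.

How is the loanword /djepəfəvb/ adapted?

dujepəfəvubu

Syllabifying with onset maximization leaves /d/, /v/, /b/ stranded (only a nasal (/m/, /n/, or /ŋ/) is licensed in coda position; onsets are limited to one consonant).
Each unlicensed consonant becomes the onset of a new syllable: /d/ → /du/, /v/ → /vu/, /b/ → /bu/.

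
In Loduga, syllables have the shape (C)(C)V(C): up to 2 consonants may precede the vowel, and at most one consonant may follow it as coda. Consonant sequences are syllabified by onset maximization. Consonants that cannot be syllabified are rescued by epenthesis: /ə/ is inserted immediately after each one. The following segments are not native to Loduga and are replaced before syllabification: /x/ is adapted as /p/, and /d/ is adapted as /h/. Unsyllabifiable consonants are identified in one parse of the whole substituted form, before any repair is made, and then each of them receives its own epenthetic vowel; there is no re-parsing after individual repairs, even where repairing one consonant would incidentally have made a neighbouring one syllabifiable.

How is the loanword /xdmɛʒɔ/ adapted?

pəhmɛʒɔ

Substitution: /x/ → /p/, /d/ → /h/, giving /phmɛʒɔ/.
The consonants /p/ cannot be parsed into a legal (C)(C)V(C) syllable (at most one coda consonant is licensed; onsets may contain at most 2 consonants).
Each unlicensed consonant becomes the onset of a new syllable: /p/ → /pə/.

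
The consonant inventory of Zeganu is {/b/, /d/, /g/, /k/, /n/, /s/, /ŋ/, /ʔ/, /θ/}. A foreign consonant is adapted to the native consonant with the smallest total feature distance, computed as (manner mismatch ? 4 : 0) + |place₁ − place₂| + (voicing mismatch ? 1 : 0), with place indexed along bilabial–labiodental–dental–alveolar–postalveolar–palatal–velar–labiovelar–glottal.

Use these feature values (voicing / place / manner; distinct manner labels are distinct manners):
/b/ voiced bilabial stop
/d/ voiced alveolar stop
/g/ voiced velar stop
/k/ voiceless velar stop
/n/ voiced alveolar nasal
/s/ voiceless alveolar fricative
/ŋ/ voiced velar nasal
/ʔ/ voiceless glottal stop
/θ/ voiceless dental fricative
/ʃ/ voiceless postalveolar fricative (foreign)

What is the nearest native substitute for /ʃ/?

/s/ is closest: same manner (fricative), place distance 1 (postalveolar→alveolar), same voicing; total 1. Next closest is /θ/ at distance 2.

s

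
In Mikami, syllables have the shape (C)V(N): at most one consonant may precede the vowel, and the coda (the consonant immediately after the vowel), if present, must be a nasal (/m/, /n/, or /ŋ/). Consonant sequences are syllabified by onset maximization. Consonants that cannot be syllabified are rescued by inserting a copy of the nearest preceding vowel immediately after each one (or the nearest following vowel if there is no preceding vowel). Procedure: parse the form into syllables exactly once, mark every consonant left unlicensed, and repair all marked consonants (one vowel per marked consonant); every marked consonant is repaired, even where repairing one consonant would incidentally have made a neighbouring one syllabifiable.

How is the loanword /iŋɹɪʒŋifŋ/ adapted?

Under (C)V(N), the unsyllabifiable consonants are /ʒ/, /f/, /ŋ/ (only a nasal (/m/, /n/, or /ŋ/) is licensed in coda position; onsets are limited to one consonant).
Inserting the epenthetic vowel yields /ʒ/ → /ʒɪ/, /f/ → /fi/, /ŋ/ → /ŋi/.

iŋɹɪʒɪŋifiŋi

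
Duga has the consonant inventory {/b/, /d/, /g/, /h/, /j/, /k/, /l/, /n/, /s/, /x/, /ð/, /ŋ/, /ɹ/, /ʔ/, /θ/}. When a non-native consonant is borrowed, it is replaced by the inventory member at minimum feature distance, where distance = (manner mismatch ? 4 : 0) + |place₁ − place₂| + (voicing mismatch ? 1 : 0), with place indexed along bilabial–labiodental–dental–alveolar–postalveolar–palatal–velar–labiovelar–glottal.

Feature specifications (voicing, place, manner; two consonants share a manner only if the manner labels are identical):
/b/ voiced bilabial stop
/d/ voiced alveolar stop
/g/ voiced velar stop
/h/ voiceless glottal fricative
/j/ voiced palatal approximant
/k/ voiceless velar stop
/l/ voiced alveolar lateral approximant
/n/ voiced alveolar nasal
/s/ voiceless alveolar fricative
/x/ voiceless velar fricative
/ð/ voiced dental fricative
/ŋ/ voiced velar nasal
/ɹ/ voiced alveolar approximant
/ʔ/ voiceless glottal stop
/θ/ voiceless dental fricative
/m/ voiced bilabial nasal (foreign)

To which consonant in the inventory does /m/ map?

/n/ is closest: same manner (nasal), place distance 3 (bilabial→alveolar), same voicing; total 3. Next closest is /b/ at distance 4.

n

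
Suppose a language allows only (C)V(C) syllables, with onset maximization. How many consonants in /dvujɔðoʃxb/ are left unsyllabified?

Under (C)V(C), the unsyllabifiable consonants are /d/, /x/, /b/ (at most one coda consonant is licensed; onsets are limited to one consonant).

3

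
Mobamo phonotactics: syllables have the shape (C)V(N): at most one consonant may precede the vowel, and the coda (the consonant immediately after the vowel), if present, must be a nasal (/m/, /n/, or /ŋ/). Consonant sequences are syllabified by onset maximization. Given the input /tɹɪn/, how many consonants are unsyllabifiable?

The consonants /t/ cannot be parsed into a legal (C)V(N) syllable (only a nasal (/m/, /n/, or /ŋ/) is licensed in coda position; onsets are limited to one consonant).

1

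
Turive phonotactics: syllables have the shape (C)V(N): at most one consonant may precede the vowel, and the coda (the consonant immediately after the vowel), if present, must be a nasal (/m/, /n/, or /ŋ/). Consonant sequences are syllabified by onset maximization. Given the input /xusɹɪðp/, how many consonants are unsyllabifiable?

3

Syllabifying with onset maximization leaves /s/, /ð/, /p/ stranded (only a nasal (/m/, /n/, or /ŋ/) is licensed in coda position; onsets are limited to one consonant).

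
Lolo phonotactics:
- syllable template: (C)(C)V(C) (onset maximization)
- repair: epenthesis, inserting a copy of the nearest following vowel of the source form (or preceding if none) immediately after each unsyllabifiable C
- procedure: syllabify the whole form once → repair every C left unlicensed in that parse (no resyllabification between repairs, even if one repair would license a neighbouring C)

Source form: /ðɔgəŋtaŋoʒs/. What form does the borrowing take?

Syllabifying with onset maximization leaves /s/ stranded (at most one coda consonant is licensed; onsets may contain at most 2 consonants).
Epenthesis after each stranded consonant: /s/ → /so/.

ðɔgəŋtaŋoʒso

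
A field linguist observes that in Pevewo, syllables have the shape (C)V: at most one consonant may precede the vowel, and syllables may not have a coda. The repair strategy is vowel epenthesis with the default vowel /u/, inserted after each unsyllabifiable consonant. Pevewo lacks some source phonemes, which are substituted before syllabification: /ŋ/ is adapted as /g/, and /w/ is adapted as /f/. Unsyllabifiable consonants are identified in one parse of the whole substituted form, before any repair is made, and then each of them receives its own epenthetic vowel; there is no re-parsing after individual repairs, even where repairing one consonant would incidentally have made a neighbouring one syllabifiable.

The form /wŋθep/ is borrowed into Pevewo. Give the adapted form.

Substitution: /w/ → /f/, /ŋ/ → /g/, giving /fgθep/.
The consonants /f/, /g/, /p/ cannot be parsed into a legal (C)V syllable (no codas are permitted; onsets are limited to one consonant).
Each unlicensed consonant becomes the onset of a new syllable: /f/ → /fu/, /g/ → /gu/, /p/ → /pu/.

fuguθepu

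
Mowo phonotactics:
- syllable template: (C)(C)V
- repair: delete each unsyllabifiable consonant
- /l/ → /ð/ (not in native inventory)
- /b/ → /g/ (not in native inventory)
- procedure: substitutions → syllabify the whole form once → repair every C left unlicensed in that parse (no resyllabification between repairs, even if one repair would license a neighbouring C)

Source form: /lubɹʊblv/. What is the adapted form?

Substitution: /l/ → /ð/, /b/ → /g/, giving /ðugɹʊgðv/.
Syllabifying with onset maximization leaves /g/, /ð/, /v/ stranded (no codas are permitted; onsets may contain at most 2 consonants).
Each unlicensed consonant is deleted: /g/, /ð/, /v/.

ðugɹʊ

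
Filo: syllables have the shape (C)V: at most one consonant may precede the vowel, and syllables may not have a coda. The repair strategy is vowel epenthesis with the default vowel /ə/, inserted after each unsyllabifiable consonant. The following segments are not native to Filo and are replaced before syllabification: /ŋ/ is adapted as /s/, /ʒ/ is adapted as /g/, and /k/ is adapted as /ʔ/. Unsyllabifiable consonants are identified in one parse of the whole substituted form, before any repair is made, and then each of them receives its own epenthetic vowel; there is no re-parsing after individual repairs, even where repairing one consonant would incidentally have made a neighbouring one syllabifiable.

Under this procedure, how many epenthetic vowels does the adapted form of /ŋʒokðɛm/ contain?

After substitution the input is /sgoʔðɛm/.
The unsyllabifiable consonants are /s/, /ʔ/, /m/; each receives one epenthetic vowel.

3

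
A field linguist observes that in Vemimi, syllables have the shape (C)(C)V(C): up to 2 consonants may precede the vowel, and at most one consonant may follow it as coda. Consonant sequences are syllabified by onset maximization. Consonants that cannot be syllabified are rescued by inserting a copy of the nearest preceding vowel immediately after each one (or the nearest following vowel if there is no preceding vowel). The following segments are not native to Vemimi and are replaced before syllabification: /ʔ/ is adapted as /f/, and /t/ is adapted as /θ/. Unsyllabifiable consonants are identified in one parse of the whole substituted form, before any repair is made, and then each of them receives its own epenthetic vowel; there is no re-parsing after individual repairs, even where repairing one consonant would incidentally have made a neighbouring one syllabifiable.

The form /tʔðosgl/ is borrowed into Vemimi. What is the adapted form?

Substitution: /t/ → /θ/, /ʔ/ → /f/, giving /θfðosgl/.
Under (C)(C)V(C), the unsyllabifiable consonants are /θ/, /g/, /l/ (at most one coda consonant is licensed; onsets may contain at most 2 consonants).
Inserting the epenthetic vowel yields /θ/ → /θo/, /g/ → /go/, /l/ → /lo/.

θofðosgolo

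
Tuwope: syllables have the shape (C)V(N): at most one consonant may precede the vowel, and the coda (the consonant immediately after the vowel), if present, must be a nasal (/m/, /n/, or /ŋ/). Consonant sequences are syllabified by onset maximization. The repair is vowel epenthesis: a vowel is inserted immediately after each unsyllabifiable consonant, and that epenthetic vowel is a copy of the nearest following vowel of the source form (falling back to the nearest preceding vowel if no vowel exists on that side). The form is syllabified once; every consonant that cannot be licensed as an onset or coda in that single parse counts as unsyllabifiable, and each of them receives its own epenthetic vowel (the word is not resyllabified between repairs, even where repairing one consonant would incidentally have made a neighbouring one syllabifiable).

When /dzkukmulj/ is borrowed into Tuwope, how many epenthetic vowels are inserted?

5

The unsyllabifiable consonants are /d/, /z/, /k/, /l/, /j/; each receives one epenthetic vowel.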